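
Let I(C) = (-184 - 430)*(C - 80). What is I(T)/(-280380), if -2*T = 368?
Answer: -13508/23365 ≈ -0.57813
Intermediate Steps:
T = -184 (T = -½*368 = -184)
I(C) = 49120 - 614*C (I(C) = -614*(-80 + C) = 49120 - 614*C)
I(T)/(-280380) = (49120 - 614*(-184))/(-280380) = (49120 + 112976)*(-1/280380) = 162096*(-1/280380) = -13508/23365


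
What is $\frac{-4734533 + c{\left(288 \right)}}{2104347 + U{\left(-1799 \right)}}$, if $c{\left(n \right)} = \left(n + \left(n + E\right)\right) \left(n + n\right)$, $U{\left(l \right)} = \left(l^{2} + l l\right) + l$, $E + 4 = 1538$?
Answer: $- \frac{502739}{1225050} \approx -0.41038$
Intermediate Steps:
$E = 1534$ ($E = -4 + 1538 = 1534$)
$U{\left(l \right)} = l + 2 l^{2}$ ($U{\left(l \right)} = \left(l^{2} + l^{2}\right) + l = 2 l^{2} + l = l + 2 l^{2}$)
$c{\left(n \right)} = 2 n \left(1534 + 2 n\right)$ ($c{\left(n \right)} = \left(n + \left(n + 1534\right)\right) \left(n + n\right) = \left(n + \left(1534 + n\right)\right) 2 n = \left(1534 + 2 n\right) 2 n = 2 n \left(1534 + 2 n\right)$)
$\frac{-4734533 + c{\left(288 \right)}}{2104347 + U{\left(-1799 \right)}} = \frac{-4734533 + 4 \cdot 288 \left(767 + 288\right)}{2104347 - 1799 \left(1 + 2 \left(-1799\right)\right)} = \frac{-4734533 + 4 \cdot 288 \cdot 1055}{2104347 - 1799 \left(1 - 3598\right)} = \frac{-4734533 + 1215360}{2104347 - -6471003} = - \frac{3519173}{2104347 + 6471003} = - \frac{3519173}{8575350} = \left(-3519173\right) \frac{1}{8575350} = - \frac{502739}{1225050}$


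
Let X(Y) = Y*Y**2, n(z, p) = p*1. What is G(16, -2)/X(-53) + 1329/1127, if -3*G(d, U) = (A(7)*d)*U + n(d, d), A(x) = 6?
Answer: 593374247/503353137 ≈ 1.1788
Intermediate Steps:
n(z, p) = p
X(Y) = Y**3
G(d, U) = -d/3 - 2*U*d (G(d, U) = -((6*d)*U + d)/3 = -(6*U*d + d)/3 = -(d + 6*U*d)/3 = -d/3 - 2*U*d)
G(16, -2)/X(-53) + 1329/1127 = ((1/3)*16*(-1 - 6*(-2)))/((-53)**3) + 1329/1127 = ((1/3)*16*(-1 + 12))/(-148877) + 1329*(1/1127) = ((1/3)*16*11)*(-1/148877) + 1329/1127 = (176/3)*(-1/148877) + 1329/1127 = -176/446631 + 1329/1127 = 593374247/503353137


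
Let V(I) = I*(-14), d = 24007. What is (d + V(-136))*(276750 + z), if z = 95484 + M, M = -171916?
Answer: 5190439698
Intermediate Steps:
V(I) = -14*I
z = -76432 (z = 95484 - 171916 = -76432)
(d + V(-136))*(276750 + z) = (24007 - 14*(-136))*(276750 - 76432) = (24007 + 1904)*200318 = 25911*200318 = 5190439698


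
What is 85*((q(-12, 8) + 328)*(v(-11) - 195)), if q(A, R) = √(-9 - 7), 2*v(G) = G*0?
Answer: -5436600 - 66300*I ≈ -5.4366e+6 - 66300.0*I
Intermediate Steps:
v(G) = 0 (v(G) = (G*0)/2 = (½)*0 = 0)
q(A, R) = 4*I (q(A, R) = √(-16) = 4*I)
85*((q(-12, 8) + 328)*(v(-11) - 195)) = 85*((4*I + 328)*(0 - 195)) = 85*((328 + 4*I)*(-195)) = 85*(-63960 - 780*I) = -5436600 - 66300*I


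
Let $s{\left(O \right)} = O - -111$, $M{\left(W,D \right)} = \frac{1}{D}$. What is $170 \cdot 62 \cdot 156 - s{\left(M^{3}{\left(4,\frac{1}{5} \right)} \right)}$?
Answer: $1644004$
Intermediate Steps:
$s{\left(O \right)} = 111 + O$ ($s{\left(O \right)} = O + 111 = 111 + O$)
$170 \cdot 62 \cdot 156 - s{\left(M^{3}{\left(4,\frac{1}{5} \right)} \right)} = 170 \cdot 62 \cdot 156 - \left(111 + \left(\frac{1}{\frac{1}{5}}\right)^{3}\right) = 10540 \cdot 156 - \left(111 + \left(\frac{1}{\frac{1}{5}}\right)^{3}\right) = 1644240 - \left(111 + 5^{3}\right) = 1644240 - \left(111 + 125\right) = 1644240 - 236 = 1644004$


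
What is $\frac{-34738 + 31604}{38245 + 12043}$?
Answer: $- \frac{1567}{25144} \approx -0.062321$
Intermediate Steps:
$\frac{-34738 + 31604}{38245 + 12043} = - \frac{3134}{50288} = \left(-3134\right) \frac{1}{50288} = - \frac{1567}{25144}$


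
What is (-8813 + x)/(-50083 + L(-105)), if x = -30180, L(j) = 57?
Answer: 38993/50026 ≈ 0.77945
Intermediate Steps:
(-8813 + x)/(-50083 + L(-105)) = (-8813 - 30180)/(-50083 + 57) = -38993/(-50026) = -38993*(-1/50026) = 38993/50026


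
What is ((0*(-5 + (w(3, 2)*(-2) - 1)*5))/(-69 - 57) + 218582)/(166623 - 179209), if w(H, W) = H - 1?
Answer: -15613/899 ≈ -17.367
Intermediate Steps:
w(H, W) = -1 + H
((0*(-5 + (w(3, 2)*(-2) - 1)*5))/(-69 - 57) + 218582)/(166623 - 179209) = ((0*(-5 + ((-1 + 3)*(-2) - 1)*5))/(-69 - 57) + 218582)/(166623 - 179209) = ((0*(-5 + (2*(-2) - 1)*5))/(-126) + 218582)/(-12586) = ((0*(-5 + (-4 - 1)*5))*(-1/126) + 218582)*(-1/12586) = ((0*(-5 - 5*5))*(-1/126) + 218582)*(-1/12586) = ((0*(-5 - 25))*(-1/126) + 218582)*(-1/12586) = ((0*(-30))*(-1/126) + 218582)*(-1/12586) = (0*(-1/126) + 218582)*(-1/12586) = (0 + 218582)*(-1/12586) = 218582*(-1/12586) = -15613/899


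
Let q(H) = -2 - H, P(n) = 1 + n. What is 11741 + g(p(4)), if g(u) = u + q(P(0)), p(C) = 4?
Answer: 11742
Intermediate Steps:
g(u) = -3 + u (g(u) = u + (-2 - (1 + 0)) = u + (-2 - 1*1) = u + (-2 - 1) = u - 3 = -3 + u)
11741 + g(p(4)) = 11741 + (-3 + 4) = 11741 + 1 = 11742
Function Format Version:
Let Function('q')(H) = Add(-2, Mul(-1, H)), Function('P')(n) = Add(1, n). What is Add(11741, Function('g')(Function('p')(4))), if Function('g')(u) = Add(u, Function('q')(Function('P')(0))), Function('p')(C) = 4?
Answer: 11742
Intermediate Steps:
Function('g')(u) = Add(-3, u) (Function('g')(u) = Add(u, Add(-2, Mul(-1, Add(1, 0)))) = Add(u, Add(-2, Mul(-1, 1))) = Add(u, Add(-2, -1)) = Add(u, -3) = Add(-3, u))
Add(11741, Function('g')(Function('p')(4))) = Add(11741, Add(-3, 4)) = Add(11741, 1) = 11742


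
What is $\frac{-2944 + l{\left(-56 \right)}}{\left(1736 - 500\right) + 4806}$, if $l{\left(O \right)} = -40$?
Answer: $- \frac{1492}{3021} \approx -0.49388$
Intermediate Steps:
$\frac{-2944 + l{\left(-56 \right)}}{\left(1736 - 500\right) + 4806} = \frac{-2944 - 40}{\left(1736 - 500\right) + 4806} = - \frac{2984}{1236 + 4806} = - \frac{2984}{6042} = \left(-2984\right) \frac{1}{6042} = - \frac{1492}{3021}$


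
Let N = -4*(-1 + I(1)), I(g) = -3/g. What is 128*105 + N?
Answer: 13456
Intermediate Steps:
N = 16 (N = -4*(-1 - 3/1) = -4*(-1 - 3*1) = -4*(-1 - 3) = -4*(-4) = 16)
128*105 + N = 128*105 + 16 = 13440 + 16 = 13456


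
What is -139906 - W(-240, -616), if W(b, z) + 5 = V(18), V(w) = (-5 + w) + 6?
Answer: -139920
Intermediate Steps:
V(w) = 1 + w
W(b, z) = 14 (W(b, z) = -5 + (1 + 18) = -5 + 19 = 14)
-139906 - W(-240, -616) = -139906 - 1*14 = -139906 - 14 = -139920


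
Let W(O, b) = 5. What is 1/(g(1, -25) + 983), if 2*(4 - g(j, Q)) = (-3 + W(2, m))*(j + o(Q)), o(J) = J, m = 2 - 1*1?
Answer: 1/1011 ≈ 0.00098912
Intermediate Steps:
m = 1 (m = 2 - 1 = 1)
g(j, Q) = 4 - Q - j (g(j, Q) = 4 - (-3 + 5)*(j + Q)/2 = 4 - (Q + j) = 4 - (2*Q + 2*j)/2 = 4 + (-Q - j) = 4 - Q - j)
1/(g(1, -25) + 983) = 1/((4 - 1*(-25) - 1*1) + 983) = 1/((4 + 25 - 1) + 983) = 1/(28 + 983) = 1/1011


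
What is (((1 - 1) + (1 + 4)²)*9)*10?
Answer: 2250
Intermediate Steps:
(((1 - 1) + (1 + 4)²)*9)*10 = ((0 + 5²)*9)*10 = ((0 + 25)*9)*10 = (25*9)*10 = 225*10 = 2250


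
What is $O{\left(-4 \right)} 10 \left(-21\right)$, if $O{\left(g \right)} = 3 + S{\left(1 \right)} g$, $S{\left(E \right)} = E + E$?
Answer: $1050$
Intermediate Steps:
$S{\left(E \right)} = 2 E$
$O{\left(g \right)} = 3 + 2 g$ ($O{\left(g \right)} = 3 + 2 \cdot 1 g = 3 + 2 g$)
$O{\left(-4 \right)} 10 \left(-21\right) = \left(3 + 2 \left(-4\right)\right) 10 \left(-21\right) = \left(3 - 8\right) 10 \left(-21\right) = \left(-5\right) 10 \left(-21\right) = \left(-50\right) \left(-21\right) = 1050$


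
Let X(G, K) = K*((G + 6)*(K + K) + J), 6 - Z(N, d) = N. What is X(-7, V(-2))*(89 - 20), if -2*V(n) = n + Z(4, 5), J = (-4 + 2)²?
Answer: 0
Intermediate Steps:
J = 4 (J = (-2)² = 4)
Z(N, d) = 6 - N
V(n) = -1 - n/2 (V(n) = -(n + (6 - 1*4))/2 = -(n + (6 - 4))/2 = -(n + 2)/2 = -(2 + n)/2 = -1 - n/2)
X(G, K) = K*(4 + 2*K*(6 + G)) (X(G, K) = K*((G + 6)*(K + K) + 4) = K*((6 + G)*(2*K) + 4) = K*(2*K*(6 + G) + 4) = K*(4 + 2*K*(6 + G)))
X(-7, V(-2))*(89 - 20) = (2*(-1 - ½*(-2))*(2 + 6*(-1 - ½*(-2)) - 7*(-1 - ½*(-2))))*(89 - 20) = (2*(-1 + 1)*(2 + 6*(-1 + 1) - 7*(-1 + 1)))*69 = (2*0*(2 + 6*0 - 7*0))*69 = (2*0*(2 + 0 + 0))*69 = (2*0*2)*69 = 0*69 = 0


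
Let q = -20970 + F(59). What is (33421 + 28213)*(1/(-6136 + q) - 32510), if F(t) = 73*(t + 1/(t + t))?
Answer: -5390429189632872/2690209 ≈ -2.0037e+9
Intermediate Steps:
F(t) = 73*t + 73/(2*t) (F(t) = 73*(t + 1/(2*t)) = 73*t + 73/(2*t))
q = -1966161/118 (q = -20970 + (73*59 + (73/2)/59) = -20970 + (4307 + (73/2)*(1/59)) = -20970 + (4307 + 73/118) = -20970 + 508299/118 = -1966161/118 ≈ -16662.)
(33421 + 28213)*(1/(-6136 + q) - 32510) = (33421 + 28213)*(1/(-6136 - 1966161/118) - 32510) = 61634*(1/(-2690209/118) - 32510) = 61634*(-118/2690209 - 32510) = 61634*(-87458694708/2690209) = -5390429189632872/2690209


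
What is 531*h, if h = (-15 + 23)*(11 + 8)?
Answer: 80712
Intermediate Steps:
h = 152 (h = 8*19 = 152)
531*h = 531*152 = 80712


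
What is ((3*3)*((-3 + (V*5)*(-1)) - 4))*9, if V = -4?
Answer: 1053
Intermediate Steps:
((3*3)*((-3 + (V*5)*(-1)) - 4))*9 = ((3*3)*((-3 - 4*5*(-1)) - 4))*9 = (9*((-3 - 20*(-1)) - 4))*9 = (9*((-3 + 20) - 4))*9 = (9*(17 - 4))*9 = (9*13)*9 = 117*9 = 1053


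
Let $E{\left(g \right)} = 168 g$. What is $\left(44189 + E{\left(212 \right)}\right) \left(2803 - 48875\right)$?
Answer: $-3676775960$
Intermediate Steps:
$\left(44189 + E{\left(212 \right)}\right) \left(2803 - 48875\right) = \left(44189 + 168 \cdot 212\right) \left(2803 - 48875\right) = \left(44189 + 35616\right) \left(-46072\right) = 79805 \left(-46072\right) = -3676775960$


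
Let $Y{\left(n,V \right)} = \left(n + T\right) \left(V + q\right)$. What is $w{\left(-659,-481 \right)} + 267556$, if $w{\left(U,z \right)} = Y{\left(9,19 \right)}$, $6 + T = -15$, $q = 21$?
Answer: $267076$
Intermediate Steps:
$T = -21$ ($T = -6 - 15 = -21$)
$Y{\left(n,V \right)} = \left(-21 + n\right) \left(21 + V\right)$ ($Y{\left(n,V \right)} = \left(n - 21\right) \left(V + 21\right) = \left(-21 + n\right) \left(21 + V\right)$)
$w{\left(U,z \right)} = -480$ ($w{\left(U,z \right)} = -441 - 399 + 21 \cdot 9 + 19 \cdot 9 = -441 - 399 + 189 + 171 = -480$)
$w{\left(-659,-481 \right)} + 267556 = -480 + 267556 = 267076$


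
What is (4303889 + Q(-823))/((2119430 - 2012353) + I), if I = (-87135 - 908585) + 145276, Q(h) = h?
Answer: -4303066/743367 ≈ -5.7886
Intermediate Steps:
I = -850444 (I = -995720 + 145276 = -850444)
(4303889 + Q(-823))/((2119430 - 2012353) + I) = (4303889 - 823)/((2119430 - 2012353) - 850444) = 4303066/(107077 - 850444) = 4303066/(-743367) = 4303066*(-1/743367) = -4303066/743367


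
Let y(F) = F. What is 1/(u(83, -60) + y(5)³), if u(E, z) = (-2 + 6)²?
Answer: 1/141 ≈ 0.0070922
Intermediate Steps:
u(E, z) = 16 (u(E, z) = 4² = 16)
1/(u(83, -60) + y(5)³) = 1/(16 + 5³) = 1/(16 + 125) = 1/141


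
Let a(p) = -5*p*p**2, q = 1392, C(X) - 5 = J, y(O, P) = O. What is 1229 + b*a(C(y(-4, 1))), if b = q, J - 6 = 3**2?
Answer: -55678771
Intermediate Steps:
J = 15 (J = 6 + 3**2 = 6 + 9 = 15)
C(X) = 20 (C(X) = 5 + 15 = 20)
b = 1392
a(p) = -5*p**3
1229 + b*a(C(y(-4, 1))) = 1229 + 1392*(-5*20**3) = 1229 + 1392*(-5*8000) = 1229 + 1392*(-40000) = 1229 - 55680000 = -55678771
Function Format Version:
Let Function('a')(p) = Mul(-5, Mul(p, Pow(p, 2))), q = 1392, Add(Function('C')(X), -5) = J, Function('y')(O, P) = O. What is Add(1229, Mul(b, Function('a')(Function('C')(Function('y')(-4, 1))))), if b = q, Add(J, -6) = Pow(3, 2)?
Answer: -55678771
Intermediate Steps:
J = 15 (J = Add(6, Pow(3, 2)) = Add(6, 9) = 15)
Function('C')(X) = 20 (Function('C')(X) = Add(5, 15) = 20)
b = 1392
Function('a')(p) = Mul(-5, Pow(p, 3))
Add(1229, Mul(b, Function('a')(Function('C')(Function('y')(-4, 1))))) = Add(1229, Mul(1392, Mul(-5, Pow(20, 3)))) = Add(1229, Mul(1392, Mul(-5, 8000))) = Add(1229, Mul(1392, -40000)) = Add(1229, -55680000) = -55678771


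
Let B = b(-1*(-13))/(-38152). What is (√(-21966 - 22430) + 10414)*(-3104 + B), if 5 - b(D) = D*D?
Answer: -154157978577/4769 - 29605911*I*√11099/4769 ≈ -3.2325e+7 - 6.5402e+5*I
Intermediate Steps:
b(D) = 5 - D² (b(D) = 5 - D*D = 5 - D²)
B = 41/9538 (B = (5 - (-1*(-13))²)/(-38152) = (5 - 1*13²)*(-1/38152) = (5 - 1*169)*(-1/38152) = (5 - 169)*(-1/38152) = -164*(-1/38152) = 41/9538 ≈ 0.0042986)
(√(-21966 - 22430) + 10414)*(-3104 + B) = (√(-21966 - 22430) + 10414)*(-3104 + 41/9538) = (√(-44396) + 10414)*(-29605911/9538) = (2*I*√11099 + 10414)*(-29605911/9538) = (10414 + 2*I*√11099)*(-29605911/9538) = -154157978577/4769 - 29605911*I*√11099/4769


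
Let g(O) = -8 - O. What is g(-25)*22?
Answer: 374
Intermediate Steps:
g(-25)*22 = (-8 - 1*(-25))*22 = (-8 + 25)*22 = 17*22 = 374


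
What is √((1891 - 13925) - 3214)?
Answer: 4*I*√953 ≈ 123.48*I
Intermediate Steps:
√((1891 - 13925) - 3214) = √(-12034 - 3214) = √(-15248) = 4*I*√953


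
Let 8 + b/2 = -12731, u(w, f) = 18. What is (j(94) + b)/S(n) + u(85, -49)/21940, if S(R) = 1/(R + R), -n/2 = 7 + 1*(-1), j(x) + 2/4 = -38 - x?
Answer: 6742732449/10970 ≈ 6.1465e+5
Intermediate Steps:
j(x) = -77/2 - x (j(x) = -½ + (-38 - x) = -77/2 - x)
n = -12 (n = -2*(7 + 1*(-1)) = -2*(7 - 1) = -2*6 = -12)
S(R) = 1/(2*R)
b = -25478 (b = -16 + 2*(-12731) = -16 - 25462 = -25478)
(j(94) + b)/S(n) + u(85, -49)/21940 = ((-77/2 - 1*94) - 25478)/(((½)/(-12))) + 18/21940 = ((-77/2 - 94) - 25478)/(((½)*(-1/12))) + 18*(1/21940) = (-265/2 - 25478)/(-1/24) + 9/10970 = -51221/2*(-24) + 9/10970 = 614652 + 9/10970 = 6742732449/10970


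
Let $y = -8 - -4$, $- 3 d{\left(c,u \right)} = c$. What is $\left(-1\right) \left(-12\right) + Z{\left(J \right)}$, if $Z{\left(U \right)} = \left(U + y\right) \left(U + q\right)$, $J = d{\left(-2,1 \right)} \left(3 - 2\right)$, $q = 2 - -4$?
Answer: $- \frac{92}{9} \approx -10.222$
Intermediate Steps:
$d{\left(c,u \right)} = - \frac{c}{3}$
$q = 6$ ($q = 2 + 4 = 6$)
$y = -4$ ($y = -8 + 4 = -4$)
$J = \frac{2}{3}$ ($J = \left(- \frac{1}{3}\right) \left(-2\right) \left(3 - 2\right) = \frac{2}{3} \cdot 1 = \frac{2}{3} \approx 0.66667$)
$Z{\left(U \right)} = \left(-4 + U\right) \left(6 + U\right)$ ($Z{\left(U \right)} = \left(U - 4\right) \left(U + 6\right) = \left(-4 + U\right) \left(6 + U\right)$)
$\left(-1\right) \left(-12\right) + Z{\left(J \right)} = \left(-1\right) \left(-12\right) + \left(-24 + \left(\frac{2}{3}\right)^{2} + 2 \cdot \frac{2}{3}\right) = 12 + \left(-24 + \frac{4}{9} + \frac{4}{3}\right) = 12 - \frac{200}{9} = - \frac{92}{9}$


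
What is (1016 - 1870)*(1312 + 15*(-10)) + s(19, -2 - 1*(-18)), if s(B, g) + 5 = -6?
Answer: -992359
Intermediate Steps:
s(B, g) = -11 (s(B, g) = -5 - 6 = -11)
(1016 - 1870)*(1312 + 15*(-10)) + s(19, -2 - 1*(-18)) = (1016 - 1870)*(1312 + 15*(-10)) - 11 = -854*(1312 - 150) - 11 = -854*1162 - 11 = -992348 - 11 = -992359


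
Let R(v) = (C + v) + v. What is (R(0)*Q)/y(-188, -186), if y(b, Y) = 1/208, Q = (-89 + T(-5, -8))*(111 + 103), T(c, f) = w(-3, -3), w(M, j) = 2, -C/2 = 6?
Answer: 46470528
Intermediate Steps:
C = -12 (C = -2*6 = -12)
T(c, f) = 2
Q = -18618 (Q = (-89 + 2)*(111 + 103) = -87*214 = -18618)
y(b, Y) = 1/208
R(v) = -12 + 2*v (R(v) = (-12 + v) + v = -12 + 2*v)
(R(0)*Q)/y(-188, -186) = ((-12 + 2*0)*(-18618))/(1/208) = ((-12 + 0)*(-18618))*208 = -12*(-18618)*208 = 223416*208 = 46470528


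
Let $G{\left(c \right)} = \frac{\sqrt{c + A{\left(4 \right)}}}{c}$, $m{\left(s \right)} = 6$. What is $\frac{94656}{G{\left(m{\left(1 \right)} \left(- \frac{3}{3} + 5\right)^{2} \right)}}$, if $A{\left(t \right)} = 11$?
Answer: $\frac{9086976 \sqrt{107}}{107} \approx 8.7847 \cdot 10^{5}$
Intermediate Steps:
$G{\left(c \right)} = \frac{\sqrt{11 + c}}{c}$ ($G{\left(c \right)} = \frac{\sqrt{c + 11}}{c} = \frac{\sqrt{11 + c}}{c}$)
$\frac{94656}{G{\left(m{\left(1 \right)} \left(- \frac{3}{3} + 5\right)^{2} \right)}} = \frac{94656}{\frac{1}{6 \left(- \frac{3}{3} + 5\right)^{2}} \sqrt{11 + 6 \left(- \frac{3}{3} + 5\right)^{2}}} = \frac{94656}{\frac{1}{6 \left(\left(-3\right) \frac{1}{3} + 5\right)^{2}} \sqrt{11 + 6 \left(\left(-3\right) \frac{1}{3} + 5\right)^{2}}} = \frac{94656}{\frac{1}{6 \left(-1 + 5\right)^{2}} \sqrt{11 + 6 \left(-1 + 5\right)^{2}}} = \frac{94656}{\frac{1}{6 \cdot 4^{2}} \sqrt{11 + 6 \cdot 4^{2}}} = \frac{94656}{\frac{1}{6 \cdot 16} \sqrt{11 + 6 \cdot 16}} = \frac{94656}{\frac{1}{96} \sqrt{11 + 96}} = \frac{94656}{\frac{1}{96} \sqrt{107}} = 94656 \frac{96 \sqrt{107}}{107} = \frac{9086976 \sqrt{107}}{107}$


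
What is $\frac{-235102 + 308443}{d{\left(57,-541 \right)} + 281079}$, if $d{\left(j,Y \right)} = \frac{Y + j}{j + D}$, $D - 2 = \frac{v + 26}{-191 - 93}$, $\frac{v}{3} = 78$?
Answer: $\frac{75614571}{289783858} \approx 0.26093$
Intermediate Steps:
$v = 234$ ($v = 3 \cdot 78 = 234$)
$D = \frac{77}{71}$ ($D = 2 + \frac{234 + 26}{-191 - 93} = 2 + \frac{260}{-284} = 2 + 260 \left(- \frac{1}{284}\right) = 2 - \frac{65}{71} = \frac{77}{71} \approx 1.0845$)
$d{\left(j,Y \right)} = \frac{Y + j}{\frac{77}{71} + j}$ ($d{\left(j,Y \right)} = \frac{Y + j}{j + \frac{77}{71}} = \frac{Y + j}{\frac{77}{71} + j}$)
$\frac{-235102 + 308443}{d{\left(57,-541 \right)} + 281079} = \frac{-235102 + 308443}{\frac{71 \left(-541 + 57\right)}{77 + 71 \cdot 57} + 281079} = \frac{73341}{71 \frac{1}{77 + 4047} \left(-484\right) + 281079} = \frac{73341}{71 \cdot \frac{1}{4124} \left(-484\right) + 281079} = \frac{73341}{- \frac{8591}{1031} + 281079} = \frac{73341}{\frac{289783858}{1031}} = 73341 \cdot \frac{1031}{289783858} = \frac{75614571}{289783858}$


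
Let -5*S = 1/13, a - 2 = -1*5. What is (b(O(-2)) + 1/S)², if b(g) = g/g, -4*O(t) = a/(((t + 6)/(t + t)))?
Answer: 4096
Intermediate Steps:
a = -3 (a = 2 - 1*5 = 2 - 5 = -3)
O(t) = 3*t/(2*(6 + t)) (O(t) = -(-3)/(4*((t + 6)/(t + t))) = -(-3)/(4*((6 + t)/((2*t)))) = -(-3)/(4*((6 + t)*(1/(2*t)))) = -(-3)/(4*((6 + t)/(2*t))) = -(-3)*2*t/(6 + t)/4 = -(-3)*t/(2*(6 + t)) = 3*t/(2*(6 + t)))
b(g) = 1
S = -1/65 (S = -⅕/13 = -⅕*1/13 = -1/65 ≈ -0.015385)
(b(O(-2)) + 1/S)² = (1 + 1/(-1/65))² = (1 - 65)² = (-64)² = 4096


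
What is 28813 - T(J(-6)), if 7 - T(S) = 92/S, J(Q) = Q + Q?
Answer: 86395/3 ≈ 28798.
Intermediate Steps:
J(Q) = 2*Q
T(S) = 7 - 92/S
28813 - T(J(-6)) = 28813 - (7 - 92/(2*(-6))) = 28813 - (7 - 92/(-12)) = 28813 - (7 - 92*(-1/12)) = 28813 - (7 + 23/3) = 28813 - 1*44/3 = 28813 - 44/3 = 86395/3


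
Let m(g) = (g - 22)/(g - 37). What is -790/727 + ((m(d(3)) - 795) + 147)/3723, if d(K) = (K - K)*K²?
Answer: -126237848/100144977 ≈ -1.2606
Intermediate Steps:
d(K) = 0 (d(K) = 0*K² = 0)
m(g) = (-22 + g)/(-37 + g)
-790/727 + ((m(d(3)) - 795) + 147)/3723 = -790/727 + (((-22 + 0)/(-37 + 0) - 795) + 147)/3723 = -790*1/727 + ((-22/(-37) - 795) + 147)*(1/3723) = -790/727 + ((-1/37*(-22) - 795) + 147)*(1/3723) = -790/727 + ((22/37 - 795) + 147)*(1/3723) = -790/727 + (-29393/37 + 147)*(1/3723) = -790/727 - 23954/37*1/3723 = -790/727 - 23954/137751 = -126237848/100144977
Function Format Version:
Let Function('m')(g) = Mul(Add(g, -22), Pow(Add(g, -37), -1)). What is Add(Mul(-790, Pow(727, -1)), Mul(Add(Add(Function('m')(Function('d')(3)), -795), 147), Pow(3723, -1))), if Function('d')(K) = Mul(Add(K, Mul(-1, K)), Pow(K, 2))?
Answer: Rational(-126237848, 100144977) ≈ -1.2606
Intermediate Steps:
Function('d')(K) = 0 (Function('d')(K) = Mul(0, Pow(K, 2)) = 0)
Function('m')(g) = Mul(Pow(Add(-37, g), -1), Add(-22, g)) (Function('m')(g) = Mul(Add(-22, g), Pow(Add(-37, g), -1)) = Mul(Pow(Add(-37, g), -1), Add(-22, g)))
Add(Mul(-790, Pow(727, -1)), Mul(Add(Add(Function('m')(Function('d')(3)), -795), 147), Pow(3723, -1))) = Add(Mul(-790, Pow(727, -1)), Mul(Add(Add(Mul(Pow(Add(-37, 0), -1), Add(-22, 0)), -795), 147), Pow(3723, -1))) = Add(Mul(-790, Rational(1, 727)), Mul(Add(Add(Mul(Pow(-37, -1), -22), -795), 147), Rational(1, 3723))) = Add(Rational(-790, 727), Mul(Add(Add(Mul(Rational(-1, 37), -22), -795), 147), Rational(1, 3723))) = Add(Rational(-790, 727), Mul(Add(Add(Rational(22, 37), -795), 147), Rational(1, 3723))) = Add(Rational(-790, 727), Mul(Add(Rational(-29393, 37), 147), Rational(1, 3723))) = Add(Rational(-790, 727), Mul(Rational(-23954, 37), Rational(1, 3723))) = Add(Rational(-790, 727), Rational(-23954, 137751)) = Rational(-126237848, 100144977)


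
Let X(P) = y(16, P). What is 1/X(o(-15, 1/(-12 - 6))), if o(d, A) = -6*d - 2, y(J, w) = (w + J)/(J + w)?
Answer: 1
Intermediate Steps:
y(J, w) = 1 (y(J, w) = (J + w)/(J + w) = 1)
o(d, A) = -2 - 6*d
X(P) = 1
1/X(o(-15, 1/(-12 - 6))) = 1/1 = 1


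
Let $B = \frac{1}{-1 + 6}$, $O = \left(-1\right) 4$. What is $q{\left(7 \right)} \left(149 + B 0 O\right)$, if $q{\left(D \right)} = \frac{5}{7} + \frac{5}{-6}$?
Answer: $- \frac{745}{42} \approx -17.738$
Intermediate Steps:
$O = -4$
$q{\left(D \right)} = - \frac{5}{42}$ ($q{\left(D \right)} = 5 \cdot \frac{1}{7} + 5 \left(- \frac{1}{6}\right) = \frac{5}{7} - \frac{5}{6} = - \frac{5}{42}$)
$B = \frac{1}{5} \approx 0.2$
$q{\left(7 \right)} \left(149 + B 0 O\right) = - \frac{5 \left(149 + \frac{1}{5} \cdot 0 \left(-4\right)\right)}{42} = - \frac{5 \left(149 + 0 \left(-4\right)\right)}{42} = - \frac{5 \left(149 + 0\right)}{42} = \left(- \frac{5}{42}\right) 149 = - \frac{745}{42}$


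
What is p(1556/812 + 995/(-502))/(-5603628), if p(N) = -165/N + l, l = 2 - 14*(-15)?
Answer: -9118187/18791766498 ≈ -0.00048522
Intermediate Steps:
l = 212 (l = 2 + 210 = 212)
p(N) = 212 - 165/N (p(N) = -165/N + 212 = 212 - 165/N)
p(1556/812 + 995/(-502))/(-5603628) = (212 - 165/(1556/812 + 995/(-502)))/(-5603628) = (212 - 165/(1556*(1/812) + 995*(-1/502)))*(-1/5603628) = (212 - 165/(389/203 - 995/502))*(-1/5603628) = (212 - 165/(-6707/101906))*(-1/5603628) = (212 - 165*(-101906/6707))*(-1/5603628) = (212 + 16814490/6707)*(-1/5603628) = (18236374/6707)*(-1/5603628) = -9118187/18791766498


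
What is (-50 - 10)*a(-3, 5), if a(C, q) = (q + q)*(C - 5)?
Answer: 4800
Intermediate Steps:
a(C, q) = 2*q*(-5 + C) (a(C, q) = (2*q)*(-5 + C) = 2*q*(-5 + C))
(-50 - 10)*a(-3, 5) = (-50 - 10)*(2*5*(-5 - 3)) = -120*5*(-8) = -60*(-80) = 4800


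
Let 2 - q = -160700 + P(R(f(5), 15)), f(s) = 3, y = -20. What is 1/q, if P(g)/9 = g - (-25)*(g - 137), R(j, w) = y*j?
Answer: 1/205567 ≈ 4.8646e-6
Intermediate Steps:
R(j, w) = -20*j
P(g) = -30825 + 234*g (P(g) = 9*(g - (-25)*(g - 137)) = 9*(g - (-25)*(-137 + g)) = 9*(g - (3425 - 25*g)) = 9*(g + (-3425 + 25*g)) = 9*(-3425 + 26*g) = -30825 + 234*g)
q = 205567 (q = 2 - (-160700 + (-30825 + 234*(-20*3))) = 2 - (-160700 + (-30825 + 234*(-60))) = 2 - (-160700 + (-30825 - 14040)) = 2 - (-160700 - 44865) = 2 - 1*(-205565) = 2 + 205565 = 205567)
1/q = 1/205567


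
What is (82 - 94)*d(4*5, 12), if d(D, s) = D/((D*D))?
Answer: -3/5 ≈ -0.60000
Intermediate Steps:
d(D, s) = 1/D (d(D, s) = D/(D**2) = D/D**2 = 1/D)
(82 - 94)*d(4*5, 12) = (82 - 94)/((4*5)) = -12/20 = -12*1/20 = -3/5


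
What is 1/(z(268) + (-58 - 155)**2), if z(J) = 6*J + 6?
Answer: 1/46983 ≈ 2.1284e-5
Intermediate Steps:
z(J) = 6 + 6*J
1/(z(268) + (-58 - 155)**2) = 1/((6 + 6*268) + (-58 - 155)**2) = 1/((6 + 1608) + (-213)**2) = 1/(1614 + 45369) = 1/46983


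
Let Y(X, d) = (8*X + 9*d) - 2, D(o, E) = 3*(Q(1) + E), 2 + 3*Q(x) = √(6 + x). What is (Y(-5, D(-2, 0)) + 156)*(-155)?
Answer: -14880 - 1395*√7 ≈ -18571.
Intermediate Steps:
Q(x) = -⅔ + √(6 + x)/3
D(o, E) = -2 + √7 + 3*E (D(o, E) = 3*((-⅔ + √(6 + 1)/3) + E) = 3*((-⅔ + √7/3) + E) = 3*(-⅔ + E + √7/3) = -2 + √7 + 3*E)
Y(X, d) = -2 + 8*X + 9*d
(Y(-5, D(-2, 0)) + 156)*(-155) = ((-2 + 8*(-5) + 9*(-2 + √7 + 3*0)) + 156)*(-155) = ((-2 - 40 + 9*(-2 + √7 + 0)) + 156)*(-155) = ((-2 - 40 + 9*(-2 + √7)) + 156)*(-155) = ((-2 - 40 + (-18 + 9*√7)) + 156)*(-155) = ((-60 + 9*√7) + 156)*(-155) = (96 + 9*√7)*(-155) = -14880 - 1395*√7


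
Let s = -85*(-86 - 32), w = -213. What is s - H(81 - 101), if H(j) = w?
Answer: 10243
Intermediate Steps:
H(j) = -213
s = 10030 (s = -85*(-118) = 10030)
s - H(81 - 101) = 10030 - 1*(-213) = 10030 + 213 = 10243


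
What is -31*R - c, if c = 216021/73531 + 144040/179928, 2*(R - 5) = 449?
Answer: -23544081932041/3307571442 ≈ -7118.2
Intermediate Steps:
R = 459/2 (R = 5 + (½)*449 = 5 + 449/2 = 459/2 ≈ 229.50)
c = 6182453966/1653785721 (c = 216021*(1/73531) + 144040*(1/179928) = 216021/73531 + 18005/22491 = 6182453966/1653785721 ≈ 3.7384)
-31*R - c = -31*459/2 - 1*6182453966/1653785721 = -14229/2 - 6182453966/1653785721 = -23544081932041/3307571442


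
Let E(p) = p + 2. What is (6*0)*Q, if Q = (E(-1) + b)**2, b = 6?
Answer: 0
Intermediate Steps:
E(p) = 2 + p
Q = 49 (Q = ((2 - 1) + 6)**2 = (1 + 6)**2 = 7**2 = 49)
(6*0)*Q = (6*0)*49 = 0*49 = 0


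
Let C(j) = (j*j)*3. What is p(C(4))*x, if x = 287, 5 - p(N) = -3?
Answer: 2296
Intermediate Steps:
C(j) = 3*j² (C(j) = j²*3 = 3*j²)
p(N) = 8 (p(N) = 5 - 1*(-3) = 5 + 3 = 8)
p(C(4))*x = 8*287 = 2296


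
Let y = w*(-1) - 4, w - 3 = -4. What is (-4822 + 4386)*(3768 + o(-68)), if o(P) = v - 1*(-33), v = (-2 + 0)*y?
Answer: -1659852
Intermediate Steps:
w = -1 (w = 3 - 4 = -1)
y = -3 (y = -1*(-1) - 4 = 1 - 4 = -3)
v = 6 (v = (-2 + 0)*(-3) = -2*(-3) = 6)
o(P) = 39 (o(P) = 6 - 1*(-33) = 6 + 33 = 39)
(-4822 + 4386)*(3768 + o(-68)) = (-4822 + 4386)*(3768 + 39) = -436*3807 = -1659852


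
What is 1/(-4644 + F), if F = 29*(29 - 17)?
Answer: -1/4296 ≈ -0.00023277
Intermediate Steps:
F = 348 (F = 29*12 = 348)
1/(-4644 + F) = 1/(-4644 + 348) = 1/(-4296) = -1/4296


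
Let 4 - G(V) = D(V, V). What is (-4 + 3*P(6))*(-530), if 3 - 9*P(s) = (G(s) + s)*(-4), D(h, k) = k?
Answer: -3710/3 ≈ -1236.7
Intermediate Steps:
G(V) = 4 - V
P(s) = 19/9 (P(s) = ⅓ - ((4 - s) + s)*(-4)/9 = ⅓ - 4*(-4)/9 = ⅓ - ⅑*(-16) = ⅓ + 16/9 = 19/9)
(-4 + 3*P(6))*(-530) = (-4 + 3*(19/9))*(-530) = (-4 + 19/3)*(-530) = (7/3)*(-530) = -3710/3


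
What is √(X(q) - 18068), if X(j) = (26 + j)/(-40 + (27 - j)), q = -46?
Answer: 2*I*√4919178/33 ≈ 134.42*I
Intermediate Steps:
X(j) = (26 + j)/(-13 - j)
√(X(q) - 18068) = √((-26 - 1*(-46))/(13 - 46) - 18068) = √((-26 + 46)/(-33) - 18068) = √(-1/33*20 - 18068) = √(-20/33 - 18068) = √(-596264/33) = 2*I*√4919178/33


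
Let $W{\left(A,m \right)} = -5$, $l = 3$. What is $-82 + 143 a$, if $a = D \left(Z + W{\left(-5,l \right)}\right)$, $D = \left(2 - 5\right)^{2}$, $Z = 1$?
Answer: $-5230$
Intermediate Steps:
$D = 9$ ($D = \left(-3\right)^{2} = 9$)
$a = -36$ ($a = 9 \left(1 - 5\right) = 9 \left(-4\right) = -36$)
$-82 + 143 a = -82 + 143 \left(-36\right) = -82 - 5148 = -5230$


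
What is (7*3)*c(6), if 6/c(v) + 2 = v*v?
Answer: 63/17 ≈ 3.7059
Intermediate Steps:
c(v) = 6/(-2 + v²) (c(v) = 6/(-2 + v*v) = 6/(-2 + v²))
(7*3)*c(6) = (7*3)*(6/(-2 + 6²)) = 21*(6/(-2 + 36)) = 21*(6/34) = 21*(6*(1/34)) = 21*(3/17) = 63/17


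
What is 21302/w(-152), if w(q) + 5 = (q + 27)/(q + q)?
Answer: -6475808/1395 ≈ -4642.2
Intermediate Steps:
w(q) = -5 + (27 + q)/(2*q) (w(q) = -5 + (q + 27)/(q + q) = -5 + (27 + q)/((2*q)) = -5 + (27 + q)*(1/(2*q)) = -5 + (27 + q)/(2*q))
21302/w(-152) = 21302/(((9/2)*(3 - 1*(-152))/(-152))) = 21302/(((9/2)*(-1/152)*(3 + 152))) = 21302/(((9/2)*(-1/152)*155)) = 21302/(-1395/304) = 21302*(-304/1395) = -6475808/1395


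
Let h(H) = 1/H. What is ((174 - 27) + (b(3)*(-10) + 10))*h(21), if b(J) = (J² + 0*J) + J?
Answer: 37/21 ≈ 1.7619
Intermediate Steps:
b(J) = J + J² (b(J) = (J² + 0) + J = J² + J = J + J²)
((174 - 27) + (b(3)*(-10) + 10))*h(21) = ((174 - 27) + ((3*(1 + 3))*(-10) + 10))/21 = (147 + ((3*4)*(-10) + 10))*(1/21) = (147 + (12*(-10) + 10))*(1/21) = (147 + (-120 + 10))*(1/21) = (147 - 110)*(1/21) = 37*(1/21) = 37/21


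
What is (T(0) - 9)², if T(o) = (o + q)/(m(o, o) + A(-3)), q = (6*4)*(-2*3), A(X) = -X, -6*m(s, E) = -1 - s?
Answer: 1071225/361 ≈ 2967.4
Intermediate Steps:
m(s, E) = ⅙ + s/6 (m(s, E) = -(-1 - s)/6 = ⅙ + s/6)
q = -144 (q = 24*(-6) = -144)
T(o) = (-144 + o)/(19/6 + o/6) (T(o) = (o - 144)/((⅙ + o/6) - 1*(-3)) = (-144 + o)/((⅙ + o/6) + 3) = (-144 + o)/(19/6 + o/6))
(T(0) - 9)² = (6*(-144 + 0)/(19 + 0) - 9)² = (6*(-144)/19 - 9)² = (6*(1/19)*(-144) - 9)² = (-864/19 - 9)² = (-1035/19)² = 1071225/361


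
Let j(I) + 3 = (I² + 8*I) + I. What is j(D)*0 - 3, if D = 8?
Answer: -3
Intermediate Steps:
j(I) = -3 + I² + 9*I (j(I) = -3 + ((I² + 8*I) + I) = -3 + (I² + 9*I) = -3 + I² + 9*I)
j(D)*0 - 3 = (-3 + 8² + 9*8)*0 - 3 = (-3 + 64 + 72)*0 - 3 = 133*0 - 3 = 0 - 3 = -3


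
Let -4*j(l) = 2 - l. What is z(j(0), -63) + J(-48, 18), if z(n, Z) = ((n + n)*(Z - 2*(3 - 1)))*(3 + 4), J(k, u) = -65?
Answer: 404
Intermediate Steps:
j(l) = -½ + l/4 (j(l) = -(2 - l)/4 = -½ + l/4)
z(n, Z) = 14*n*(-4 + Z) (z(n, Z) = ((2*n)*(Z - 2*2))*7 = ((2*n)*(Z - 4))*7 = ((2*n)*(-4 + Z))*7 = (2*n*(-4 + Z))*7 = 14*n*(-4 + Z))
z(j(0), -63) + J(-48, 18) = 14*(-½ + (¼)*0)*(-4 - 63) - 65 = 14*(-½ + 0)*(-67) - 65 = 14*(-½)*(-67) - 65 = 469 - 65 = 404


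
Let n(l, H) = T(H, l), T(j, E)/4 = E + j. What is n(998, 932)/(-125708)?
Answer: -1930/31427 ≈ -0.061412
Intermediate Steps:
T(j, E) = 4*E + 4*j (T(j, E) = 4*(E + j) = 4*E + 4*j)
n(l, H) = 4*H + 4*l (n(l, H) = 4*l + 4*H = 4*H + 4*l)
n(998, 932)/(-125708) = (4*932 + 4*998)/(-125708) = (3728 + 3992)*(-1/125708) = 7720*(-1/125708) = -1930/31427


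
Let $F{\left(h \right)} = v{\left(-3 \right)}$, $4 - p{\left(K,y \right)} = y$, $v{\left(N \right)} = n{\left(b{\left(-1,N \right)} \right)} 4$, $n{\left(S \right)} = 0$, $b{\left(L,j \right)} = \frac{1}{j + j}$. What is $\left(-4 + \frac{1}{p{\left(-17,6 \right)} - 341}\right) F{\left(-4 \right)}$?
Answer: $0$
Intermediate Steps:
$b{\left(L,j \right)} = \frac{1}{2 j}$
$v{\left(N \right)} = 0$ ($v{\left(N \right)} = 0 \cdot 4 = 0$)
$p{\left(K,y \right)} = 4 - y$
$F{\left(h \right)} = 0$
$\left(-4 + \frac{1}{p{\left(-17,6 \right)} - 341}\right) F{\left(-4 \right)} = \left(-4 + \frac{1}{\left(4 - 6\right) - 341}\right) 0 = \left(-4 + \frac{1}{-2 - 341}\right) 0 = \left(-4 + \frac{1}{-343}\right) 0 = \left(-4 - \frac{1}{343}\right) 0 = \left(- \frac{1373}{343}\right) 0 = 0$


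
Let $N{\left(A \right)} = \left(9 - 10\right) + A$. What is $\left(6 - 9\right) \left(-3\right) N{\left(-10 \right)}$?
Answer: $-99$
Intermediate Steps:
$N{\left(A \right)} = -1 + A$
$\left(6 - 9\right) \left(-3\right) N{\left(-10 \right)} = \left(6 - 9\right) \left(-3\right) \left(-1 - 10\right) = \left(-3\right) \left(-3\right) \left(-11\right) = 9 \left(-11\right) = -99$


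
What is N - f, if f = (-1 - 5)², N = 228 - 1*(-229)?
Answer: 421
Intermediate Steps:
N = 457 (N = 228 + 229 = 457)
f = 36 (f = (-6)² = 36)
N - f = 457 - 1*36 = 457 - 36 = 421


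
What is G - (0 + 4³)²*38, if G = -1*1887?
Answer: -157535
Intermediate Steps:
G = -1887
G - (0 + 4³)²*38 = -1887 - (0 + 4³)²*38 = -1887 - (0 + 64)²*38 = -1887 - 64²*38 = -1887 - 4096*38 = -1887 - 1*155648 = -1887 - 155648 = -157535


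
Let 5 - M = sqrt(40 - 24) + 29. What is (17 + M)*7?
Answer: -77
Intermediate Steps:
M = -28 (M = 5 - (sqrt(40 - 24) + 29) = 5 - (sqrt(16) + 29) = 5 - (4 + 29) = 5 - 1*33 = 5 - 33 = -28)
(17 + M)*7 = (17 - 28)*7 = -11*7 = -77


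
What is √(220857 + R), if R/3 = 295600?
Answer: 3*√123073 ≈ 1052.5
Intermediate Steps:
R = 886800 (R = 3*295600 = 886800)
√(220857 + R) = √(220857 + 886800) = √1107657 = 3*√123073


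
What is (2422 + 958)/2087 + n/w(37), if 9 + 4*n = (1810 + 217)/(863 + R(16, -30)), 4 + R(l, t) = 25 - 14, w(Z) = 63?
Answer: 104131477/65364840 ≈ 1.5931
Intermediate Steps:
R(l, t) = 7 (R(l, t) = -4 + (25 - 14) = -4 + 11 = 7)
n = -5803/3480 (n = -9/4 + ((1810 + 217)/(863 + 7))/4 = -9/4 + (2027/870)/4 = -9/4 + (2027*(1/870))/4 = -9/4 + (¼)*(2027/870) = -9/4 + 2027/3480 = -5803/3480 ≈ -1.6675)
(2422 + 958)/2087 + n/w(37) = (2422 + 958)/2087 - 5803/3480/63 = 3380*(1/2087) - 5803/3480*1/63 = 3380/2087 - 829/31320 = 104131477/65364840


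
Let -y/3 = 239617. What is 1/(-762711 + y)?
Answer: -1/1481562 ≈ -6.7496e-7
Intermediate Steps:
y = -718851 (y = -3*239617 = -718851)
1/(-762711 + y) = 1/(-762711 - 718851) = 1/(-1481562) = -1/1481562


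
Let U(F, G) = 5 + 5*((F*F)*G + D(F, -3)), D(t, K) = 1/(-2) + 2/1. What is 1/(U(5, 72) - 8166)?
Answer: 2/1693 ≈ 0.0011813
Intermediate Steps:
D(t, K) = 3/2 (D(t, K) = 1*(-½) + 2*1 = -½ + 2 = 3/2)
U(F, G) = 25/2 + 5*G*F² (U(F, G) = 5 + 5*((F*F)*G + 3/2) = 5 + 5*(F²*G + 3/2) = 5 + 5*(G*F² + 3/2) = 5 + 5*(3/2 + G*F²) = 5 + (15/2 + 5*G*F²) = 25/2 + 5*G*F²)
1/(U(5, 72) - 8166) = 1/((25/2 + 5*72*5²) - 8166) = 1/((25/2 + 5*72*25) - 8166) = 1/((25/2 + 9000) - 8166) = 1/(18025/2 - 8166) = 1/(1693/2) = 2/1693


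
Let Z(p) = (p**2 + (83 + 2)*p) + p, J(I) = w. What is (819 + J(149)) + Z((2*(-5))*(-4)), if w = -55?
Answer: 5804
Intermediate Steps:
J(I) = -55
Z(p) = p**2 + 86*p (Z(p) = (p**2 + 85*p) + p = p**2 + 86*p)
(819 + J(149)) + Z((2*(-5))*(-4)) = (819 - 55) + ((2*(-5))*(-4))*(86 + (2*(-5))*(-4)) = 764 + (-10*(-4))*(86 - 10*(-4)) = 764 + 40*(86 + 40) = 764 + 40*126 = 764 + 5040 = 5804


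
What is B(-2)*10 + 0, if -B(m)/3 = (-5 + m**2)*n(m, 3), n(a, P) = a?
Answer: -60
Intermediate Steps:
B(m) = -3*m*(-5 + m**2) (B(m) = -3*(-5 + m**2)*m = -3*m*(-5 + m**2))
B(-2)*10 + 0 = (3*(-2)*(5 - 1*(-2)**2))*10 + 0 = (3*(-2)*(5 - 1*4))*10 + 0 = (3*(-2)*(5 - 4))*10 + 0 = (3*(-2)*1)*10 + 0 = -6*10 + 0 = -60 + 0 = -60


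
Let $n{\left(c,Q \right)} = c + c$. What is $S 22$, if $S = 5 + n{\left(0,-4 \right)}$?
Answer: $110$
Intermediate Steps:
$n{\left(c,Q \right)} = 2 c$
$S = 5$ ($S = 5 + 2 \cdot 0 = 5 + 0 = 5$)
$S 22 = 5 \cdot 22 = 110$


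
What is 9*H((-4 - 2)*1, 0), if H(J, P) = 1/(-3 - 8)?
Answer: -9/11 ≈ -0.81818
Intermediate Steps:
H(J, P) = -1/11 (H(J, P) = 1/(-11) = -1/11)
9*H((-4 - 2)*1, 0) = 9*(-1/11) = -9/11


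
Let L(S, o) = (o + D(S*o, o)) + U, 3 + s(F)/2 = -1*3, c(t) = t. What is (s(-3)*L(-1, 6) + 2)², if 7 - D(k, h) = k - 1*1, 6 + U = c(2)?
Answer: 36100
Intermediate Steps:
s(F) = -12 (s(F) = -6 + 2*(-1*3) = -6 + 2*(-3) = -6 - 6 = -12)
U = -4 (U = -6 + 2 = -4)
D(k, h) = 8 - k (D(k, h) = 7 - (k - 1*1) = 7 - (k - 1) = 7 - (-1 + k) = 7 + (1 - k) = 8 - k)
L(S, o) = 4 + o - S*o (L(S, o) = (o + (8 - S*o)) - 4 = (8 + o - S*o) - 4 = 4 + o - S*o)
(s(-3)*L(-1, 6) + 2)² = (-12*(4 + 6 - 1*(-1)*6) + 2)² = (-12*(4 + 6 + 6) + 2)² = (-12*16 + 2)² = (-192 + 2)² = (-190)² = 36100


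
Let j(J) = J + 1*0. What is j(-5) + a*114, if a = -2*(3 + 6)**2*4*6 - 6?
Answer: -443921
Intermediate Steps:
j(J) = J (j(J) = J + 0 = J)
a = -3894 (a = -2*9**2*4*6 - 6 = -2*81*4*6 - 6 = -648*6 - 6 = -2*1944 - 6 = -3888 - 6 = -3894)
j(-5) + a*114 = -5 - 3894*114 = -5 - 443916 = -443921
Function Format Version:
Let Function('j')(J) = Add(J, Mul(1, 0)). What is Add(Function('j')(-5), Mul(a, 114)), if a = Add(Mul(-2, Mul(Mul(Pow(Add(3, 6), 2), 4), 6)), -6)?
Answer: -443921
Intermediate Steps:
Function('j')(J) = J (Function('j')(J) = Add(J, 0) = J)
a = -3894 (a = Add(Mul(-2, Mul(Mul(Pow(9, 2), 4), 6)), -6) = Add(Mul(-2, Mul(Mul(81, 4), 6)), -6) = Add(Mul(-2, Mul(324, 6)), -6) = Add(Mul(-2, 1944), -6) = Add(-3888, -6) = -3894)
Add(Function('j')(-5), Mul(a, 114)) = Add(-5, Mul(-3894, 114)) = Add(-5, -443916) = -443921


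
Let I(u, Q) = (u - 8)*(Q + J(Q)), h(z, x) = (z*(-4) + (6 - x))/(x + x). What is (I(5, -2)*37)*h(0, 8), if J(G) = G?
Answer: -111/2 ≈ -55.500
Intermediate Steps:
h(z, x) = (6 - x - 4*z)/(2*x) (h(z, x) = (-4*z + (6 - x))/((2*x)) = (6 - x - 4*z)*(1/(2*x)) = (6 - x - 4*z)/(2*x))
I(u, Q) = 2*Q*(-8 + u) (I(u, Q) = (u - 8)*(Q + Q) = (-8 + u)*(2*Q) = 2*Q*(-8 + u))
(I(5, -2)*37)*h(0, 8) = ((2*(-2)*(-8 + 5))*37)*((1/2)*(6 - 1*8 - 4*0)/8) = ((2*(-2)*(-3))*37)*((1/2)*(1/8)*(6 - 8 + 0)) = (12*37)*((1/2)*(1/8)*(-2)) = 444*(-1/8) = -111/2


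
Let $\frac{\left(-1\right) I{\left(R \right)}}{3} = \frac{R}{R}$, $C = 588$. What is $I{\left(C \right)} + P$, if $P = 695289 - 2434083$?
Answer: $-1738797$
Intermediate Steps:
$P = -1738794$ ($P = 695289 - 2434083 = -1738794$)
$I{\left(R \right)} = -3$ ($I{\left(R \right)} = - 3 \frac{R}{R} = \left(-3\right) 1 = -3$)
$I{\left(C \right)} + P = -3 - 1738794 = -1738797$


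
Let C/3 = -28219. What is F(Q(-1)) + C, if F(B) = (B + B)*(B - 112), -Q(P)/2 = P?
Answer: -85097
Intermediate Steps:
C = -84657 (C = 3*(-28219) = -84657)
Q(P) = -2*P
F(B) = 2*B*(-112 + B) (F(B) = (2*B)*(-112 + B) = 2*B*(-112 + B))
F(Q(-1)) + C = 2*(-2*(-1))*(-112 - 2*(-1)) - 84657 = 2*2*(-112 + 2) - 84657 = 2*2*(-110) - 84657 = -440 - 84657 = -85097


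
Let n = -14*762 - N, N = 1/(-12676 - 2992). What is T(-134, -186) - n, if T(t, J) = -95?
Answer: 165657763/15668 ≈ 10573.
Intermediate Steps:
N = -1/15668 (N = 1/(-15668) = -1/15668 ≈ -6.3824e-5)
n = -167146223/15668 (n = -14*762 - 1*(-1/15668) = -10668 + 1/15668 = -167146223/15668 ≈ -10668.)
T(-134, -186) - n = -95 - 1*(-167146223/15668) = -95 + 167146223/15668 = 165657763/15668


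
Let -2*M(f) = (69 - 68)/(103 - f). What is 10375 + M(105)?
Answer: 41501/4 ≈ 10375.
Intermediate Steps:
M(f) = -1/(2*(103 - f)) (M(f) = -(69 - 68)/(2*(103 - f)) = -1/(2*(103 - f)))
10375 + M(105) = 10375 + 1/(2*(-103 + 105)) = 10375 + (½)/2 = 10375 + (½)*(½) = 10375 + ¼ = 41501/4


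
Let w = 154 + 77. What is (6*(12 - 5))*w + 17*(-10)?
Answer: 9532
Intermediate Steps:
w = 231
(6*(12 - 5))*w + 17*(-10) = (6*(12 - 5))*231 + 17*(-10) = (6*7)*231 - 170 = 42*231 - 170 = 9702 - 170 = 9532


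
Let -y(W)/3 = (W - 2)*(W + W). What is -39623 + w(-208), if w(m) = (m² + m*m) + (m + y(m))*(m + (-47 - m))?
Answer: 12374441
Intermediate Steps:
y(W) = -6*W*(-2 + W) (y(W) = -3*(W - 2)*(W + W) = -3*(-2 + W)*2*W = -6*W*(-2 + W))
w(m) = -47*m + 2*m² - 282*m*(2 - m) (w(m) = (m² + m*m) + (m + 6*m*(2 - m))*(m + (-47 - m)) = (m² + m²) + (m + 6*m*(2 - m))*(-47) = 2*m² + (-47*m - 282*m*(2 - m)) = -47*m + 2*m² - 282*m*(2 - m))
-39623 + w(-208) = -39623 - 208*(-611 + 284*(-208)) = -39623 - 208*(-611 - 59072) = -39623 - 208*(-59683) = -39623 + 12414064 = 12374441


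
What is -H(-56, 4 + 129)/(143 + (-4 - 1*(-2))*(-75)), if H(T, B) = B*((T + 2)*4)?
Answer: 28728/293 ≈ 98.048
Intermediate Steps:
H(T, B) = B*(8 + 4*T) (H(T, B) = B*((2 + T)*4) = B*(8 + 4*T))
-H(-56, 4 + 129)/(143 + (-4 - 1*(-2))*(-75)) = -4*(4 + 129)*(2 - 56)/(143 + (-4 - 1*(-2))*(-75)) = -4*133*(-54)/(143 + (-4 + 2)*(-75)) = -(-28728)/(143 - 2*(-75)) = -(-28728)/(143 + 150) = -(-28728)/293 = -1*(-28728/293) = 28728/293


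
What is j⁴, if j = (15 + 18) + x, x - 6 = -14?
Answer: 390625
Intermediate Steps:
x = -8 (x = 6 - 14 = -8)
j = 25 (j = (15 + 18) - 8 = 33 - 8 = 25)
j⁴ = 25⁴ = 390625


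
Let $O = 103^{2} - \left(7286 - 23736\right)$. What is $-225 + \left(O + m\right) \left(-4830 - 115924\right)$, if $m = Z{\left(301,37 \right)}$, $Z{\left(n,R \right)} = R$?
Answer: $-3271950609$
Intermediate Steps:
$m = 37$
$O = 27059$ ($O = 10609 - -16450 = 10609 + 16450 = 27059$)
$-225 + \left(O + m\right) \left(-4830 - 115924\right) = -225 + \left(27059 + 37\right) \left(-4830 - 115924\right) = -225 + 27096 \left(-120754\right) = -225 - 3271950384 = -3271950609$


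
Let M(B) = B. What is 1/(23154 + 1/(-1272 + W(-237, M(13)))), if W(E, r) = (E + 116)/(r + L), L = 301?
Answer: 399529/9250694152 ≈ 4.3189e-5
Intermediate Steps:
W(E, r) = (116 + E)/(301 + r) (W(E, r) = (E + 116)/(r + 301) = (116 + E)/(301 + r))
1/(23154 + 1/(-1272 + W(-237, M(13)))) = 1/(23154 + 1/(-1272 + (116 - 237)/(301 + 13))) = 1/(23154 + 1/(-1272 - 121/314)) = 1/(23154 + 1/(-399529/314)) = 1/(23154 - 314/399529) = 1/(9250694152/399529) = 399529/9250694152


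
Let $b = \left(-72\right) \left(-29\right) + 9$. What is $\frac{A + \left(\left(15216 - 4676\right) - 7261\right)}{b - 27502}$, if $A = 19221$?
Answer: $- \frac{4500}{5081} \approx -0.88565$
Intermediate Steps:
$b = 2097$ ($b = 2088 + 9 = 2097$)
$\frac{A + \left(\left(15216 - 4676\right) - 7261\right)}{b - 27502} = \frac{19221 + \left(\left(15216 - 4676\right) - 7261\right)}{2097 - 27502} = \frac{19221 + \left(10540 - 7261\right)}{-25405} = \left(19221 + 3279\right) \left(- \frac{1}{25405}\right) = 22500 \left(- \frac{1}{25405}\right) = - \frac{4500}{5081}$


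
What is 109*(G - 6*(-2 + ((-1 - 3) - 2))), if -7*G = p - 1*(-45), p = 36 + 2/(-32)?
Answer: 63547/16 ≈ 3971.7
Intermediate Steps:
p = 575/16 (p = 36 + 2*(-1/32) = 36 - 1/16 = 575/16 ≈ 35.938)
G = -185/16 (G = -(575/16 - 1*(-45))/7 = -(575/16 + 45)/7 = -⅐*1295/16 = -185/16 ≈ -11.563)
109*(G - 6*(-2 + ((-1 - 3) - 2))) = 109*(-185/16 - 6*(-2 + ((-1 - 3) - 2))) = 109*(-185/16 - 6*(-2 + (-4 - 2))) = 109*(-185/16 - 6*(-2 - 6)) = 109*(-185/16 - 6*(-8)) = 109*(-185/16 + 48) = 109*(583/16) = 63547/16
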